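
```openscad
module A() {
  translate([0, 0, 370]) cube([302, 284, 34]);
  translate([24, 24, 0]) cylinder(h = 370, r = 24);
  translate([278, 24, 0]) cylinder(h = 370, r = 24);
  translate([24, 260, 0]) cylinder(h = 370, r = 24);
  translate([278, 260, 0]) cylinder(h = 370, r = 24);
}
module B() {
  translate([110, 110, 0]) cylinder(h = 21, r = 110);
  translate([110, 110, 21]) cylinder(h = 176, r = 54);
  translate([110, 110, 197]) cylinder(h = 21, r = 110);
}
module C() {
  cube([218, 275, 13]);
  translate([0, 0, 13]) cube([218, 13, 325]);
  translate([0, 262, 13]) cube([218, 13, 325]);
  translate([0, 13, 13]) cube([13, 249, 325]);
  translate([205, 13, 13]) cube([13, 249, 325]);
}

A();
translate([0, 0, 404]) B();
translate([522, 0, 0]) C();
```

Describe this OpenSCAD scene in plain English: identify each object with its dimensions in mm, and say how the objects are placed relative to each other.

A is a four-legged stool. The seat is 302×284 mm, 34 mm thick, top at z = 404 mm. It stands on four round legs, each 48 mm in diameter, from z = 0 to the seat underside, each leg's axis is inset half a diameter from the nearest pair of seat edges (so the leg's bounding box is flush with the corner).

B is a spool: two coaxial disc flanges of radius 110 mm and thickness 21 mm, joined by a core cylinder of radius 54 mm and height 176 mm. The lower flange rests on z = 0 and the three cylinders share a vertical axis.

C is an open-topped rectangular box: outside dimensions 218×275×338 mm, with a uniform wall and base thickness of 13 mm. The base is a full 218×275 slab on the floor; four walls sit on top of the base. The front and back walls (the −y and +y sides) span the full width; the two side walls fit between them.

The spool is on top of the stool. The open box is on the floor beside the stool on its +x side.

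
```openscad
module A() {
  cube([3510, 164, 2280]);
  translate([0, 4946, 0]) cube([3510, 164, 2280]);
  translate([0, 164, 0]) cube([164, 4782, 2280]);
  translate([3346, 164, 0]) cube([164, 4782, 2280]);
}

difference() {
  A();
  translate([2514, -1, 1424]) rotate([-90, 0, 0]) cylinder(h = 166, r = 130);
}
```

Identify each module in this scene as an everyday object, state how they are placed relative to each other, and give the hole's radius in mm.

The subtracted cylinder has r = 130 mm.

A is a house frame. The house frame has a circular hole through its front wall. The hole's radius is 130 mm.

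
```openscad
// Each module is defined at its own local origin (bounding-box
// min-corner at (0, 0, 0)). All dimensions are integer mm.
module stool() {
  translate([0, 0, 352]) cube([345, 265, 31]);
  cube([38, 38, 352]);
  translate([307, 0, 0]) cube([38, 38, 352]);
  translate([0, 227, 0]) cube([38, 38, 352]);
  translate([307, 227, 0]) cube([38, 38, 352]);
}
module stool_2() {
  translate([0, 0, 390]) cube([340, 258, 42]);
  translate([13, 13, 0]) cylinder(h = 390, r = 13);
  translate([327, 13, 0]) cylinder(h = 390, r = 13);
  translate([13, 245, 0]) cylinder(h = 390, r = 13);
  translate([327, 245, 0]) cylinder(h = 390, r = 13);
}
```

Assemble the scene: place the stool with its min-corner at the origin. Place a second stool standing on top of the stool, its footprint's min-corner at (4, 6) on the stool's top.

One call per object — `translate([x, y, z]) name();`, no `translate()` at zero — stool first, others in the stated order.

stool();
translate([4, 6, 383]) stool_2();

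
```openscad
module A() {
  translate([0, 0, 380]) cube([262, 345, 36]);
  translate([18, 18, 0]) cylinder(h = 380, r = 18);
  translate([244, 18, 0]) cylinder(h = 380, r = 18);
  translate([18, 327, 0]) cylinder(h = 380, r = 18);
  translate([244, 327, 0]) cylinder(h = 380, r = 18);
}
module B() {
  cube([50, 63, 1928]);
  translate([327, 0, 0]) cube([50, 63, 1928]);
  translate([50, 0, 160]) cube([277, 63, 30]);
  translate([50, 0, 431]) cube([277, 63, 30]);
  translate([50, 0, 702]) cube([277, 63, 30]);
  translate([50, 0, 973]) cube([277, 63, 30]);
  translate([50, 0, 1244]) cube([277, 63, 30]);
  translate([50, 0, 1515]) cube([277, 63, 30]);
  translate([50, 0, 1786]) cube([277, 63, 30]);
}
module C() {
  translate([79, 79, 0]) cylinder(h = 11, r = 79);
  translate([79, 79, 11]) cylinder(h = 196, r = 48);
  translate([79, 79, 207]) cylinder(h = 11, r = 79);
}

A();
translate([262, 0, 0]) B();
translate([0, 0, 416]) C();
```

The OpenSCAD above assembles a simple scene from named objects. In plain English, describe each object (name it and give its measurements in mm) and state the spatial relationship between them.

A is a four-legged stool. The seat is 262×345 mm, 36 mm thick, top at z = 416 mm. It stands on four round legs, each 36 mm in diameter, from z = 0 to the seat underside, each leg's axis is inset half a diameter from the nearest pair of seat edges (so the leg's bounding box is flush with the corner).

B is a wooden ladder with two side rails of 50×63 mm section and 1928 mm height, set 377 mm apart overall. Between them run 7 rectangular rungs (63 mm deep, 30 mm thick), front faces flush with the rails' −y face. The bottom of the first rung is 160 mm above the floor and each subsequent rung is 271 mm higher than the one below.

C is a spool: two coaxial disc flanges of radius 79 mm and thickness 11 mm, joined by a core cylinder of radius 48 mm and height 196 mm. The lower flange rests on z = 0 and the three cylinders share a vertical axis.

The ladder is against the stool's +x side, with their −y faces flush. The spool is on top of the stool.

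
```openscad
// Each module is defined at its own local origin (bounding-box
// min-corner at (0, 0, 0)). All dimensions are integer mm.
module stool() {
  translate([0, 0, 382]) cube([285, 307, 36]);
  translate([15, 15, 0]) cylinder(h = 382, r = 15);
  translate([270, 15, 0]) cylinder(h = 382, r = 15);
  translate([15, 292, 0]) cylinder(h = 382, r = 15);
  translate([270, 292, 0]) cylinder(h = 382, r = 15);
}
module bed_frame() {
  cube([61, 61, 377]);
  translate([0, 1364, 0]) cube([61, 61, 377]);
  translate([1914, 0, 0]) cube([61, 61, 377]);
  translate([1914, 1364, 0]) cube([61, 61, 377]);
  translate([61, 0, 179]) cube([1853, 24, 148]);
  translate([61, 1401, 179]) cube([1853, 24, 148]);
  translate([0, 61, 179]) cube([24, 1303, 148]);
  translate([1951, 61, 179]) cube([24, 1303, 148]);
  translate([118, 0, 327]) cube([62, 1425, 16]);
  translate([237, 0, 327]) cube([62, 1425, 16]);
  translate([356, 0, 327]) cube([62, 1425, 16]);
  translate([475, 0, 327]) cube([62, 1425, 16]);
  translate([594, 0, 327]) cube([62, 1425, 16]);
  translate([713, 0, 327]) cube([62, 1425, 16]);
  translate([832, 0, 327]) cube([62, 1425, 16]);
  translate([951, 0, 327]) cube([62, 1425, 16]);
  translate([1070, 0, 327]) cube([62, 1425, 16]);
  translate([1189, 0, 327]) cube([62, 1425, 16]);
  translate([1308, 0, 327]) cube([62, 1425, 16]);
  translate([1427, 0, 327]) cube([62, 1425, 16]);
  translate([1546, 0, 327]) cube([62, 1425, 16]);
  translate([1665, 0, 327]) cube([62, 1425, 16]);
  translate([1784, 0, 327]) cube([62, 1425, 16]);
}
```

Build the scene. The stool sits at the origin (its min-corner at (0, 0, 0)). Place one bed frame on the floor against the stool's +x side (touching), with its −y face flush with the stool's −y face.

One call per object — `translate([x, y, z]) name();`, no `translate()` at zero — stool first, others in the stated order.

stool();
translate([285, 0, 0]) bed_frame();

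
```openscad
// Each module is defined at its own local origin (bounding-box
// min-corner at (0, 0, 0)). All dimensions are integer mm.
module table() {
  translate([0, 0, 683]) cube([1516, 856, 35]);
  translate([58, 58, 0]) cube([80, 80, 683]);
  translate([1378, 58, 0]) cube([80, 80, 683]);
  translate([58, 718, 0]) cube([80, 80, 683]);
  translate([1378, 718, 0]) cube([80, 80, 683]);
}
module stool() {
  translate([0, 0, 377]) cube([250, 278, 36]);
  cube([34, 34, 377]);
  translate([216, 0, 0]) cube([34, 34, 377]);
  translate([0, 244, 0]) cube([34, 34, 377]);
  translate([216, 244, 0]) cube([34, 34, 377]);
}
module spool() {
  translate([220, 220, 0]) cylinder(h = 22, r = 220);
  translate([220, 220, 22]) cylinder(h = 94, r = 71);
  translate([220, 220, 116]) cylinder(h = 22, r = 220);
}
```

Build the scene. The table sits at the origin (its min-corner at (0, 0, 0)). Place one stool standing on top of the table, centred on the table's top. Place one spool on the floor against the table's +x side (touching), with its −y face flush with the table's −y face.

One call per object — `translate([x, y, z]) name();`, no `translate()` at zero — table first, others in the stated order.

table();
translate([633, 289, 718]) stool();
translate([1516, 0, 0]) spool();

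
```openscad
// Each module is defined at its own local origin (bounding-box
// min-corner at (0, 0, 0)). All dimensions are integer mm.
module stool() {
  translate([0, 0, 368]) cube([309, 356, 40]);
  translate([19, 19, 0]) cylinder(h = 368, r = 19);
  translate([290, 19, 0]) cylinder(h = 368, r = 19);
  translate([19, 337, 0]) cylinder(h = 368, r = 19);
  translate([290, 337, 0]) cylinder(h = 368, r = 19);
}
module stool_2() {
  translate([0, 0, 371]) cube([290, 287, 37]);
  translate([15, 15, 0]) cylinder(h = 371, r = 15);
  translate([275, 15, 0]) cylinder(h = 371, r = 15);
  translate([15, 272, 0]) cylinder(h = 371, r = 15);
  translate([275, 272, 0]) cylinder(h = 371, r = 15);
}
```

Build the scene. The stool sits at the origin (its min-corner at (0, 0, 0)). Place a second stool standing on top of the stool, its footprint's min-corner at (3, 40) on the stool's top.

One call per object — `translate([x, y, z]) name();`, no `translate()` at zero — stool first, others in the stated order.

stool();
translate([3, 40, 408]) stool_2();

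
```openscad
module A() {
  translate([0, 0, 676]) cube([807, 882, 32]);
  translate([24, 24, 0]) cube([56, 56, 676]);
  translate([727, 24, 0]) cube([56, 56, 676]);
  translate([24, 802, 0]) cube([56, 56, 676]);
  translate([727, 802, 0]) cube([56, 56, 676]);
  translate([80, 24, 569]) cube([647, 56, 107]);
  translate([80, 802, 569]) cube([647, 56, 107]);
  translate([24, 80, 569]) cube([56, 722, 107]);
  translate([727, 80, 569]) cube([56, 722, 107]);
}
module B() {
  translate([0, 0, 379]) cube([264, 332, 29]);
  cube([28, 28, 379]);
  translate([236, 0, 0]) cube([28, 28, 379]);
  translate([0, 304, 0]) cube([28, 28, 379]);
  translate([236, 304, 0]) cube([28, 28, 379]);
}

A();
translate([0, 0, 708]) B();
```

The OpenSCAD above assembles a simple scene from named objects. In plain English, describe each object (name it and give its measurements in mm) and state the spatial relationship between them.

A is a rectangular dining table. The top is 807×882×32 mm with its upper surface at z = 708 mm. It stands on four 56×56 mm square legs, each inset 24 mm from the nearest pair of top edges, running from the floor to the underside of the top. Four apron rails, 56 mm thick and 107 mm tall, run between adjacent legs with their top edges flush with the underside of the top and their outer faces flush with the legs' outer faces.

B is a simple wooden stool: a rectangular seat 264 mm (x) by 332 mm (y), 29 mm thick, top face at z = 408 mm, on four square legs, each 28×28 mm in cross-section. The legs rest on z = 0, each flush with a corner of the seat.

The stool is on top of the table.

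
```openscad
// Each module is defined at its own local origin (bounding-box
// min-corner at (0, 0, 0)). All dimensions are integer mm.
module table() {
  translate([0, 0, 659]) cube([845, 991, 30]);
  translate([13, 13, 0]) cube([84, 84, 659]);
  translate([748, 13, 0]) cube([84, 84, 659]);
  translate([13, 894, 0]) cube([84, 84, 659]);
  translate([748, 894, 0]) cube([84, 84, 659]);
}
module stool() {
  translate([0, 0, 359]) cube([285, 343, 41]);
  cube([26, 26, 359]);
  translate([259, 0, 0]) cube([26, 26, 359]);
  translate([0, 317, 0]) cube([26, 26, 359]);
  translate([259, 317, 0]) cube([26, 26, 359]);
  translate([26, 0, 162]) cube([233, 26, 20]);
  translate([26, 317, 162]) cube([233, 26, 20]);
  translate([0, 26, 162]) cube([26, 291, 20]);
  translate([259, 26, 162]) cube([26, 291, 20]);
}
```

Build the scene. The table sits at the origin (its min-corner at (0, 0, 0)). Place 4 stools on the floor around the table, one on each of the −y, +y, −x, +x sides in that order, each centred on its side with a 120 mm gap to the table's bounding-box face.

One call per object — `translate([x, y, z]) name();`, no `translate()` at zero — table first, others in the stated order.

table();
translate([280, -463, 0]) stool();
translate([280, 1111, 0]) stool();
translate([-405, 324, 0]) stool();
translate([965, 324, 0]) stool();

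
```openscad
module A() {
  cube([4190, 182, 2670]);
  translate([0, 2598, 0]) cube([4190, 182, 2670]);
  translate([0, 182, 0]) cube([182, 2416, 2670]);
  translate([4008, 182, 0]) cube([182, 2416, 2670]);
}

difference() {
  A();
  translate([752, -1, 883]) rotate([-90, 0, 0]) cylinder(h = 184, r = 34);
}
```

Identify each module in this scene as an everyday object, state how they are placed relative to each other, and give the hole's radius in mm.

The subtracted cylinder has r = 34 mm.

A is a house frame. The house frame has a circular hole through its front wall. The hole's radius is 34 mm.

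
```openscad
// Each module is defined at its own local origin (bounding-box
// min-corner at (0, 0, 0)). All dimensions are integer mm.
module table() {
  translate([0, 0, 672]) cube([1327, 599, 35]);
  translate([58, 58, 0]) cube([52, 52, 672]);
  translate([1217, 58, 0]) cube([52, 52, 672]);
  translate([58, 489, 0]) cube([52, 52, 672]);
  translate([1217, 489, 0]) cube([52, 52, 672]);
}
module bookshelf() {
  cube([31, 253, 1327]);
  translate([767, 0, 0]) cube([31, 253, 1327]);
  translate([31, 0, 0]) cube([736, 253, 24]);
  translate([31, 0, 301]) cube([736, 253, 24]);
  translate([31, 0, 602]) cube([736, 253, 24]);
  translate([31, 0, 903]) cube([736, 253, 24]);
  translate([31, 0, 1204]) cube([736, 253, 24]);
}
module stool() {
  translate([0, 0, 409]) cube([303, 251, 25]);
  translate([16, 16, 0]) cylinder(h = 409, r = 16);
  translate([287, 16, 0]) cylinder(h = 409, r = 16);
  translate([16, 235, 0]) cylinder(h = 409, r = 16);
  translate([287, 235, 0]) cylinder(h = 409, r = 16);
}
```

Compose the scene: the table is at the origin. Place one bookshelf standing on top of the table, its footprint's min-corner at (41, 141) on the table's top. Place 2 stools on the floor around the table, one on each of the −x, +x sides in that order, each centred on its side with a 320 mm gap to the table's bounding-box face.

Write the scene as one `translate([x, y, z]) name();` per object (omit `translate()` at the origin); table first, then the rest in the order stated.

table();
translate([41, 141, 707]) bookshelf();
translate([-623, 174, 0]) stool();
translate([1647, 174, 0]) stool();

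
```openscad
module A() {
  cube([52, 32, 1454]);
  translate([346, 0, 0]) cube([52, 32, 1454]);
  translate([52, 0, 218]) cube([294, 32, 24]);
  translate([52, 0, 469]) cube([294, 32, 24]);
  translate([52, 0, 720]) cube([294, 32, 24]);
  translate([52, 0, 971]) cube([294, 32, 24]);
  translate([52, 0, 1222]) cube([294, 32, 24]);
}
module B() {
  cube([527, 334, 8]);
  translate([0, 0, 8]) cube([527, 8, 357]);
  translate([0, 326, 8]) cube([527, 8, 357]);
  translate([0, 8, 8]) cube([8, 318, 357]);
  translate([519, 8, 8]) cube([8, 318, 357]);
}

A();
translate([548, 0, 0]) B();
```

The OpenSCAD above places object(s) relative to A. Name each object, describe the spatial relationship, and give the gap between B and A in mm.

The open box's nearest face is 150 mm from the ladder's +x face.

A is a ladder. B is an open box. The open box is on the floor beside the ladder on its +x side. The gap between the open box and the ladder is 150 mm.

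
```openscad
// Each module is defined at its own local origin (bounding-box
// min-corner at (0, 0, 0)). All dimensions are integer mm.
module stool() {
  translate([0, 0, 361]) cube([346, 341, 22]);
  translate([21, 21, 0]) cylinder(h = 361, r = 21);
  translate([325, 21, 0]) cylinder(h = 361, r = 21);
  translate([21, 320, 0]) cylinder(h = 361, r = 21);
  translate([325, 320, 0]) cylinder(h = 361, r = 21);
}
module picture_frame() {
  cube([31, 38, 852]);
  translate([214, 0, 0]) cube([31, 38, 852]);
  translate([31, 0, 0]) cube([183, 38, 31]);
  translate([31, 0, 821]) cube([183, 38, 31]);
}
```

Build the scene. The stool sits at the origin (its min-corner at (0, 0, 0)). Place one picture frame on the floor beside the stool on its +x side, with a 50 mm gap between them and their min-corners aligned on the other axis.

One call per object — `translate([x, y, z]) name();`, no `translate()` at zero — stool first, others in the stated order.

stool();
translate([396, 0, 0]) picture_frame();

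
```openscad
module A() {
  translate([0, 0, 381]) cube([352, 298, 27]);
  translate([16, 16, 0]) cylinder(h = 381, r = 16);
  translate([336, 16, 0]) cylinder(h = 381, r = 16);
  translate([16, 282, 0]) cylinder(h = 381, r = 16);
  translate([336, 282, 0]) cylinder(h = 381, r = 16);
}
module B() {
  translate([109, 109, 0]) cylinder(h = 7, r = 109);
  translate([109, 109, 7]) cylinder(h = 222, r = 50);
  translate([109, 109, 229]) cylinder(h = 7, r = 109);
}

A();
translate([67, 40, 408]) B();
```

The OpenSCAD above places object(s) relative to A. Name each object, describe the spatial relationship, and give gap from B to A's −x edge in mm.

A is a stool. B is a spool. The spool is on top of the stool, centred. The gap from the spool to the stool's −x edge is 67 mm.

The spool's min-x is at 67; the stool's min-x is 0; gap = 67 mm.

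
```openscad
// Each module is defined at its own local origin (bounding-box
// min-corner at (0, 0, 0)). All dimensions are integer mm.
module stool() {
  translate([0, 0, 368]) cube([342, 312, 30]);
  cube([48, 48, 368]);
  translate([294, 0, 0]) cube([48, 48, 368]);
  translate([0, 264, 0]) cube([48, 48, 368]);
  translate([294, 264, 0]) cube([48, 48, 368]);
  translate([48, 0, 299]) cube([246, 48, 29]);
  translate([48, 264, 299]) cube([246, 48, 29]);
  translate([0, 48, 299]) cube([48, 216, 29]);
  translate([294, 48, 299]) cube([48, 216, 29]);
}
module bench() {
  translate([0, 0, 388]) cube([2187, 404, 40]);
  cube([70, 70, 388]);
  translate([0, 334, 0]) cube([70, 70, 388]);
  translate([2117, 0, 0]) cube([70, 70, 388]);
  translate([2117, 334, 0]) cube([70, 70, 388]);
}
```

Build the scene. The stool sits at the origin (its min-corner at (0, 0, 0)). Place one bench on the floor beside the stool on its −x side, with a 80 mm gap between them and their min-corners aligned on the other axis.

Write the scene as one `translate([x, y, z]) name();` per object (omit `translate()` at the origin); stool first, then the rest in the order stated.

stool();
translate([-2267, 0, 0]) bench();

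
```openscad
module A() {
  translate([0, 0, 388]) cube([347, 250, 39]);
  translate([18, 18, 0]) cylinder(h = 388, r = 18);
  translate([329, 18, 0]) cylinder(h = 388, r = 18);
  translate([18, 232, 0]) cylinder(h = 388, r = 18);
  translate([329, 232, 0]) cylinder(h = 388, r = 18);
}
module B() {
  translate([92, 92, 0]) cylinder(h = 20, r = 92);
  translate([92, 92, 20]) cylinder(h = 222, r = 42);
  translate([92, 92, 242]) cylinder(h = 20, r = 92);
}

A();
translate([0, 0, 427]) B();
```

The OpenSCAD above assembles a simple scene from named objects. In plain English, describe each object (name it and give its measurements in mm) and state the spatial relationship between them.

A is a four-legged stool. The seat is 347×250 mm, 39 mm thick, top at z = 427 mm. It stands on four round legs, each 36 mm in diameter, from z = 0 to the seat underside, each leg's axis is inset half a diameter from the nearest pair of seat edges (so the leg's bounding box is flush with the corner).

B is a spool: two coaxial disc flanges of radius 92 mm and thickness 20 mm, joined by a core cylinder of radius 42 mm and height 222 mm. The lower flange rests on z = 0 and the three cylinders share a vertical axis.

The spool is on top of the stool.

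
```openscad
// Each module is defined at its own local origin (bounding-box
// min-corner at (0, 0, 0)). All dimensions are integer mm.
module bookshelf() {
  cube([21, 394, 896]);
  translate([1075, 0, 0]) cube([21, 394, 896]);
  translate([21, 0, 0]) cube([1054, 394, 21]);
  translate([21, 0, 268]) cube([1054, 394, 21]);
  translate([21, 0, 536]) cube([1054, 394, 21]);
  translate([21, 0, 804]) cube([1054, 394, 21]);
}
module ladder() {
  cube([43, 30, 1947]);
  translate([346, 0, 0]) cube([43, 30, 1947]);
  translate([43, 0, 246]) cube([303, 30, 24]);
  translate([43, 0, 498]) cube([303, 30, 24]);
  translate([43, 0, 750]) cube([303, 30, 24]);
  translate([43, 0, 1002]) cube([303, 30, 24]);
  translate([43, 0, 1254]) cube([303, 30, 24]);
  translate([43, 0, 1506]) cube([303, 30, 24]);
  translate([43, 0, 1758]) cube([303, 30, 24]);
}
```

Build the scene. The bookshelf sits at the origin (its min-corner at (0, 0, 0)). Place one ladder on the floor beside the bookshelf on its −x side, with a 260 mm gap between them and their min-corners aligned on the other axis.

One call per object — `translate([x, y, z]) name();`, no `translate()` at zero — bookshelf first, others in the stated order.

bookshelf();
translate([-649, 0, 0]) ladder();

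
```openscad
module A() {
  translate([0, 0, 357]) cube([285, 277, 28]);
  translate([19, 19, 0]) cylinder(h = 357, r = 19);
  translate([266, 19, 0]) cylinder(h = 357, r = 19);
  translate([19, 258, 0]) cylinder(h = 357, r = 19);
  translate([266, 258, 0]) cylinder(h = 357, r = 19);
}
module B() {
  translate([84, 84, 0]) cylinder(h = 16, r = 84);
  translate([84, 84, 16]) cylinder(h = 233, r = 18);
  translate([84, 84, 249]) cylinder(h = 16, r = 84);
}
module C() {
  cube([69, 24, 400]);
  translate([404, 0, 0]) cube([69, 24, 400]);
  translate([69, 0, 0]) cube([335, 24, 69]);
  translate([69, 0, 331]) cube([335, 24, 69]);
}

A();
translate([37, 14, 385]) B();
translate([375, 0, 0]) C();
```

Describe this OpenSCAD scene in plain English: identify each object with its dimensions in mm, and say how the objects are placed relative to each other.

A is a four-legged stool. The seat is 285×277 mm, 28 mm thick, top at z = 385 mm. It stands on four round legs, each 38 mm in diameter, from z = 0 to the seat underside, each leg's axis is inset half a diameter from the nearest pair of seat edges (so the leg's bounding box is flush with the corner).

B is a spool: two coaxial disc flanges of radius 84 mm and thickness 16 mm, joined by a core cylinder of radius 18 mm and height 233 mm. The lower flange rests on z = 0 and the three cylinders share a vertical axis.

C is a rectangular picture frame lying in the x–z plane (depth along y). The opening is 335 mm wide (x) by 262 mm tall (z), surrounded by a border 69 mm wide on all four sides. The frame is 24 mm deep and is made of two full-height vertical stiles with two horizontal rails fitted between them.

The spool is on top of the stool. The picture frame is on the floor beside the stool on its +x side.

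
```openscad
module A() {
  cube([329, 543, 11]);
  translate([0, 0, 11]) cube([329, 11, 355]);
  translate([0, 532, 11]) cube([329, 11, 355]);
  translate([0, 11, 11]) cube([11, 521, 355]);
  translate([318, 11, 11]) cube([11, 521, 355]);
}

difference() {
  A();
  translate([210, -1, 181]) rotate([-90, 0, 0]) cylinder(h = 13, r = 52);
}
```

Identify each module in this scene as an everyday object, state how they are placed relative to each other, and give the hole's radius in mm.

The subtracted cylinder has r = 52 mm.

A is an open box. The open box has a circular hole through its front wall. The hole's radius is 52 mm.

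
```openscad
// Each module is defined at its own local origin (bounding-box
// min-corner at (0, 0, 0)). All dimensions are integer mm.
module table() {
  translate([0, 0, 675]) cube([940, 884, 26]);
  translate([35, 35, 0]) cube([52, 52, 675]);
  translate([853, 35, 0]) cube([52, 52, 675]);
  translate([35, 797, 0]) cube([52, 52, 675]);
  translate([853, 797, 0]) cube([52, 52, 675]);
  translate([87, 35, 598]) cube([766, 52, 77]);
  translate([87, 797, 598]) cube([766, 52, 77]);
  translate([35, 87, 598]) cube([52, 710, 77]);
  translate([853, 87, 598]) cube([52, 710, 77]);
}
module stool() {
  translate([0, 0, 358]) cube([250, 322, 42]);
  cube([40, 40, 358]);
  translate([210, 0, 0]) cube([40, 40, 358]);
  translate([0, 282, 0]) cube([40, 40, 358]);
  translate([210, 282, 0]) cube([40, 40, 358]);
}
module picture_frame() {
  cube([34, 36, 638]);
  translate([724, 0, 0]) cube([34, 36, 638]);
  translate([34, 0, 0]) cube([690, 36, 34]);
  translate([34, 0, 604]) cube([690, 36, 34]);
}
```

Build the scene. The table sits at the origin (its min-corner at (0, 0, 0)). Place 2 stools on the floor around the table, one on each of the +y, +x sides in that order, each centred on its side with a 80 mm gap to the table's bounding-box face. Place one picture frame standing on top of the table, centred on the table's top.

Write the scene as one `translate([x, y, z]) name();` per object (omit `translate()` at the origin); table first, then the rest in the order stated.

table();
translate([345, 964, 0]) stool();
translate([1020, 281, 0]) stool();
translate([91, 424, 701]) picture_frame();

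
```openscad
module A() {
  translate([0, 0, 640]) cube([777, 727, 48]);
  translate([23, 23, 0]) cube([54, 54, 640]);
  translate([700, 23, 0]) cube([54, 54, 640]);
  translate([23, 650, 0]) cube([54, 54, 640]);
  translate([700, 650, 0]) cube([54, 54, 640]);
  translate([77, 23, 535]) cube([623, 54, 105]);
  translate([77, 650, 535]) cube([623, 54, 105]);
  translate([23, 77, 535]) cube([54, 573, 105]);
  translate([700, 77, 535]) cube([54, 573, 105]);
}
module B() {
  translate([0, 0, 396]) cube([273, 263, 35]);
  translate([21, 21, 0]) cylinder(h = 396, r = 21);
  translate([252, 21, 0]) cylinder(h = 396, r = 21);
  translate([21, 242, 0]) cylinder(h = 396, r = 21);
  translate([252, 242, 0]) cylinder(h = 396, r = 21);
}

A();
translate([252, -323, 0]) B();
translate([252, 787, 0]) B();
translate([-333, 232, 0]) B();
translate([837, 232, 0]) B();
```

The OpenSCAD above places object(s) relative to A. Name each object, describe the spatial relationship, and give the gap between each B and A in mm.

A is a table. B is a stool. Four stools sit around the table at the −y, +y, −x, +x sides. The gap between each stool and the table is 60 mm.

Each stool's nearest face is 60 mm from the table's bounding box.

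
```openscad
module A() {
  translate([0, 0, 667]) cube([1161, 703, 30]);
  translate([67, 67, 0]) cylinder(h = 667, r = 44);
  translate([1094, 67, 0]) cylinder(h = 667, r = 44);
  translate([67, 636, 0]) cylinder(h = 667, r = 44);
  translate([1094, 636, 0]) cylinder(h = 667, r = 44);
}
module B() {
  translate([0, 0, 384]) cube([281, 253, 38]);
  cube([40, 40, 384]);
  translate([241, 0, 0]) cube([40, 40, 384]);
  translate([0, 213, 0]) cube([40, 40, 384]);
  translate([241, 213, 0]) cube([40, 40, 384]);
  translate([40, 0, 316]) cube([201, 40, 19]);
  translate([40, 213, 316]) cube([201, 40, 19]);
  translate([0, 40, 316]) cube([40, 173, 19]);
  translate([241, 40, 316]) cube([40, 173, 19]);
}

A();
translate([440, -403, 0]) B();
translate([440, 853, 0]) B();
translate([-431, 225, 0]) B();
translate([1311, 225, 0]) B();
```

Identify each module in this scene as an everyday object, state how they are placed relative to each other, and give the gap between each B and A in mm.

A is a table. B is a stool. Four stools sit around the table at the −y, +y, −x, +x sides. The gap between each stool and the table is 150 mm.

Each stool's nearest face is 150 mm from the table's bounding box.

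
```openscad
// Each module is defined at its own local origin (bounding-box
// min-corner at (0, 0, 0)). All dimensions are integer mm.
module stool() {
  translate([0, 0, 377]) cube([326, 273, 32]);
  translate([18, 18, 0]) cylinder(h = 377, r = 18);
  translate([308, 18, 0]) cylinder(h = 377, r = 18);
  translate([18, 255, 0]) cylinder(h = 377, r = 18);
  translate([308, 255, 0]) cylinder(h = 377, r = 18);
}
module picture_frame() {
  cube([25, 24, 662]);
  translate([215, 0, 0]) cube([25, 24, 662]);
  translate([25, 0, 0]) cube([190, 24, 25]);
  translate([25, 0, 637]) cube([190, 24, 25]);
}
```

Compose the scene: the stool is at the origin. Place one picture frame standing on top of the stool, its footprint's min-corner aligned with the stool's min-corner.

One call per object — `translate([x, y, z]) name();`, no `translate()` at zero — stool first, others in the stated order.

stool();
translate([0, 0, 409]) picture_frame();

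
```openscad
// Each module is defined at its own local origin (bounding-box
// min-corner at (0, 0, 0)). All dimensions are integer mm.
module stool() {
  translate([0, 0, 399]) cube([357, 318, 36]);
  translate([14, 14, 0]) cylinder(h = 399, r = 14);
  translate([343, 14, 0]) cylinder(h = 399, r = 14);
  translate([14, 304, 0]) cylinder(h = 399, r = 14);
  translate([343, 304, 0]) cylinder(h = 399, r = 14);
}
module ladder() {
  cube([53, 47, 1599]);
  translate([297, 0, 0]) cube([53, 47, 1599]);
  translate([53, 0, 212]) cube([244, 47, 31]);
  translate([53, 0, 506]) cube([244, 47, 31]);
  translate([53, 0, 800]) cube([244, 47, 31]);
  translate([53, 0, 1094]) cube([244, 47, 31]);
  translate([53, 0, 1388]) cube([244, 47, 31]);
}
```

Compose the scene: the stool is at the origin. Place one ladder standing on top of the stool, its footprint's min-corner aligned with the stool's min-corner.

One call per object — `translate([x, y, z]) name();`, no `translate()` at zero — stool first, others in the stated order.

stool();
translate([0, 0, 435]) ladder();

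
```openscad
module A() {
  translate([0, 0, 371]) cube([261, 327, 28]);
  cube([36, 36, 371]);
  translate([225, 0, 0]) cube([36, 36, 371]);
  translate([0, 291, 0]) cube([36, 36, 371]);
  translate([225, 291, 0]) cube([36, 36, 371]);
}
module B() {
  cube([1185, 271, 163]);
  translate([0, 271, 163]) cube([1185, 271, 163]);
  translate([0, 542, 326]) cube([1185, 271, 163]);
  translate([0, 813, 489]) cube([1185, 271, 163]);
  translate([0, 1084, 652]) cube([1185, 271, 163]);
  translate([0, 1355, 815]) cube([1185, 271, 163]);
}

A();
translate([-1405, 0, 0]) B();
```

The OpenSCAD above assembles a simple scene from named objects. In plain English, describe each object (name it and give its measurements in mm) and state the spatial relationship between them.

A is a four-legged stool. The seat is 261×327 mm, 28 mm thick, top at z = 399 mm. It stands on four square legs, each 36×36 mm in cross-section, from z = 0 to the seat underside, each flush with a corner of the seat.

B is a straight staircase of 6 solid steps. Each step is 1185 mm wide (x), 271 mm deep (y, the going) and 163 mm tall (the rise). The first step rests on the floor; each subsequent step sits one going further in +y and one rise higher in +z, directly behind and above the previous step with no overlap.

The staircase is on the floor beside the stool on its −x side.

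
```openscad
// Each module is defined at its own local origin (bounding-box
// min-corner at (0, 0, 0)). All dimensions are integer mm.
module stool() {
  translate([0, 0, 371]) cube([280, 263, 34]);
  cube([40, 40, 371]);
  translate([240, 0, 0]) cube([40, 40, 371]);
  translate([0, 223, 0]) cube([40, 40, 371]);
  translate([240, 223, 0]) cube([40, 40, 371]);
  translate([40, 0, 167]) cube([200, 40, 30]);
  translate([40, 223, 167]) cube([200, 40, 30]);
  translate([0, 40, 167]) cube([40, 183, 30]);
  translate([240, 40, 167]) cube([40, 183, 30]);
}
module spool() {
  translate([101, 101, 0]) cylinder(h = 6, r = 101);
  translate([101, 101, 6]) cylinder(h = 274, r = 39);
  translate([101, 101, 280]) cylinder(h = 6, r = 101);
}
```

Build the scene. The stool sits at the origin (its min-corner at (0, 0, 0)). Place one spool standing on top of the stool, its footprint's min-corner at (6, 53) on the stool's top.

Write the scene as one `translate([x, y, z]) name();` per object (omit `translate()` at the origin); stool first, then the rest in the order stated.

stool();
translate([6, 53, 405]) spool();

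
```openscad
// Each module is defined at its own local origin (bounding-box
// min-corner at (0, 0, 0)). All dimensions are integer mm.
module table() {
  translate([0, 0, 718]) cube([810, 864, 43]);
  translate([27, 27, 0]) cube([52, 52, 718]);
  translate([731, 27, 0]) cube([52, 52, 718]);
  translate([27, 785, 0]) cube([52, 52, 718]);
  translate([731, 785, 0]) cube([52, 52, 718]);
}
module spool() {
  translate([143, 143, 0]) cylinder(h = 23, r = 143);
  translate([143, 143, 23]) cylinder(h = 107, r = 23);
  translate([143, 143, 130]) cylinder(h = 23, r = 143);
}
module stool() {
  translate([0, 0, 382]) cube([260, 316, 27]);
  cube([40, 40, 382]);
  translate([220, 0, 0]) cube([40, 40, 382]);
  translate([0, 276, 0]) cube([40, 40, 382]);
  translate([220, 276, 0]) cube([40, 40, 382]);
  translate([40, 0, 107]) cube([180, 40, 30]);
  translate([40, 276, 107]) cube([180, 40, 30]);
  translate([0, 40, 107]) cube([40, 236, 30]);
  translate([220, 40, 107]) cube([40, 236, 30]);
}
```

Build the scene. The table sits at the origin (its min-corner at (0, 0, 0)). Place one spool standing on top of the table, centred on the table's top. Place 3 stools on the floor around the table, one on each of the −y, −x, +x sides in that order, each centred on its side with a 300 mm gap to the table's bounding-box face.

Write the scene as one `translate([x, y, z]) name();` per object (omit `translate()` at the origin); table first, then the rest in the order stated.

table();
translate([262, 289, 761]) spool();
translate([275, -616, 0]) stool();
translate([-560, 274, 0]) stool();
translate([1110, 274, 0]) stool();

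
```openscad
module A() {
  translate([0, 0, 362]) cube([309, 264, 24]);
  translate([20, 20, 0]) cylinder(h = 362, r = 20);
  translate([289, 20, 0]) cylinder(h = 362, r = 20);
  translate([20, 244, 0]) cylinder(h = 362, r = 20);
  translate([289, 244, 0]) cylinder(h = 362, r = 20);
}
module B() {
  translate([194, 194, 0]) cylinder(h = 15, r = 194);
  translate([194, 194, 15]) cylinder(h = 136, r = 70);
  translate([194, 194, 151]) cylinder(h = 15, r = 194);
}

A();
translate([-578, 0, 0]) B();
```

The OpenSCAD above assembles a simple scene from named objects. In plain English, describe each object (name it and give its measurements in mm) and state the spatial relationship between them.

A is a four-legged stool. The seat is a 309×264×24 mm slab whose top surface is at z = 386 mm; four round legs, each 40 mm in diameter, run from the floor (z = 0) to the underside of the seat, each leg's axis is inset half a diameter from the nearest pair of seat edges (so the leg's bounding box is flush with the corner).

B is a spool: two coaxial disc flanges of radius 194 mm and thickness 15 mm, joined by a core cylinder of radius 70 mm and height 136 mm. The lower flange rests on z = 0 and the three cylinders share a vertical axis.

The spool is on the floor beside the stool on its −x side.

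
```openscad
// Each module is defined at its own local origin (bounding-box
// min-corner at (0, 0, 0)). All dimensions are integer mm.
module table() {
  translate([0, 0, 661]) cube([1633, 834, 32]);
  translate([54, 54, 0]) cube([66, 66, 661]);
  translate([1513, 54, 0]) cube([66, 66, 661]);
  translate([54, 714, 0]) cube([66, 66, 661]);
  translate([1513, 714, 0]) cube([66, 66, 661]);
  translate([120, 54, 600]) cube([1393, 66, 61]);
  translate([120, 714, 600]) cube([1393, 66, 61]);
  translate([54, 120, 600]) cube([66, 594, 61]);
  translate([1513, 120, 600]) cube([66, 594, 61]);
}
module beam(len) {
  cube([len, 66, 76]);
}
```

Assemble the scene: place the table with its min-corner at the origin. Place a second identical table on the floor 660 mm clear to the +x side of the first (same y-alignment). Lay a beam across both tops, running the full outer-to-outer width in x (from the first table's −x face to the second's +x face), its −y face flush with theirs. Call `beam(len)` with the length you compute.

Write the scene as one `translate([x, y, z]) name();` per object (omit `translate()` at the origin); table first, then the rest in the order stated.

table();
translate([2293, 0, 0]) table();
translate([0, 0, 693]) beam(3926);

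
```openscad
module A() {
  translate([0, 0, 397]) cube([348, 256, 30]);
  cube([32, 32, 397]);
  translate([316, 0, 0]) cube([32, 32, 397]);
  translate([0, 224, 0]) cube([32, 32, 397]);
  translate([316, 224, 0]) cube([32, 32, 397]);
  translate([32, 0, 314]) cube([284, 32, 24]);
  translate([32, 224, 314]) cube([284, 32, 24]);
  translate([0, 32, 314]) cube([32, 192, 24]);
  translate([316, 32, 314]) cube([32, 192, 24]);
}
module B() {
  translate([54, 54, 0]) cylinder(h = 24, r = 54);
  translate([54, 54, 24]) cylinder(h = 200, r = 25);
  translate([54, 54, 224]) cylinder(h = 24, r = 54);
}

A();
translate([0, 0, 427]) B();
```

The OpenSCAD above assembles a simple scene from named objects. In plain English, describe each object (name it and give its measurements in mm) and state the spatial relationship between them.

A is a four-legged stool. The seat is 348×256 mm, 30 mm thick, top at z = 427 mm. It stands on four square legs, each 32×32 mm in cross-section, from z = 0 to the seat underside, each flush with a corner of the seat. Four stretchers, 32 mm wide and 24 mm tall, connect adjacent legs with their undersides at z = 314 mm, each running between the inner faces of the legs it joins and aligned with the legs' outer faces on the other axis.

B is a spool: two coaxial disc flanges of radius 54 mm and thickness 24 mm, joined by a core cylinder of radius 25 mm and height 200 mm. The lower flange rests on z = 0 and the three cylinders share a vertical axis.

The spool is on top of the stool.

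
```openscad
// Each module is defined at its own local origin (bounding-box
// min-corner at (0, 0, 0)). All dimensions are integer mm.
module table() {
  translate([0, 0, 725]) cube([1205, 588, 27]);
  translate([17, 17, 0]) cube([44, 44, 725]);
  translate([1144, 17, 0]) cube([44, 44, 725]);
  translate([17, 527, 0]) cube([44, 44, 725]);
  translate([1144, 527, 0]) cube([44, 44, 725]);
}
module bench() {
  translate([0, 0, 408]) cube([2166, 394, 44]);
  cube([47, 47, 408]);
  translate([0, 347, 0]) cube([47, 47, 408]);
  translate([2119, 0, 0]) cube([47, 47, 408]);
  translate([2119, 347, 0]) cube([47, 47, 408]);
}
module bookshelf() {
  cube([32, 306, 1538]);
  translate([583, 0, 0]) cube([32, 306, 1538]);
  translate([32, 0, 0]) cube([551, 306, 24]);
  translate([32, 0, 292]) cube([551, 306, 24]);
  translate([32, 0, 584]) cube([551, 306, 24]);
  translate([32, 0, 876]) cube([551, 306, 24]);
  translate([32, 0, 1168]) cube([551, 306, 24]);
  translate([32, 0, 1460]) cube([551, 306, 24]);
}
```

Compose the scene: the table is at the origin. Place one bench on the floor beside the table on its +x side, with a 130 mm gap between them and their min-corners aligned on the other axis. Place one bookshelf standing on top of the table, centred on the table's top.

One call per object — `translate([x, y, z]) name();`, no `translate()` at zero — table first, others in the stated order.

table();
translate([1335, 0, 0]) bench();
translate([295, 141, 752]) bookshelf();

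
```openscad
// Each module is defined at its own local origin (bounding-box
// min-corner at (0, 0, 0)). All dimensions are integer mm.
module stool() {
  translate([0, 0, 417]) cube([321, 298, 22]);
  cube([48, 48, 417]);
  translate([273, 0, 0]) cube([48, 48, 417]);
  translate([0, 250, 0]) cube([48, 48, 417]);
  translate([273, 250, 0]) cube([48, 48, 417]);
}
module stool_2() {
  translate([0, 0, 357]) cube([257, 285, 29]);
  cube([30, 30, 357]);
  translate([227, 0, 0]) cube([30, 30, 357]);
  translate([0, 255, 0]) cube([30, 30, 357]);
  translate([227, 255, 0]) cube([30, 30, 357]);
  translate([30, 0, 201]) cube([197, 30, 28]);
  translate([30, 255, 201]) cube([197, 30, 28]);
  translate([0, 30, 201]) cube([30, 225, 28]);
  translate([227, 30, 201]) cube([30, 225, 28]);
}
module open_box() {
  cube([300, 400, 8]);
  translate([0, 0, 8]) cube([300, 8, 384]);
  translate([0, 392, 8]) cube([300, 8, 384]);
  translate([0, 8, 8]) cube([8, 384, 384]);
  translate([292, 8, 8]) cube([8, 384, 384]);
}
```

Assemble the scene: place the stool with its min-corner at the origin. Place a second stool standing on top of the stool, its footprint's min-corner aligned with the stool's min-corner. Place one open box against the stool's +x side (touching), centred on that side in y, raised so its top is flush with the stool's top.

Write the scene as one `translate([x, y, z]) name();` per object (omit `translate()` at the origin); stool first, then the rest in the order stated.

stool();
translate([0, 0, 439]) stool_2();
translate([321, -51, 47]) open_box();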